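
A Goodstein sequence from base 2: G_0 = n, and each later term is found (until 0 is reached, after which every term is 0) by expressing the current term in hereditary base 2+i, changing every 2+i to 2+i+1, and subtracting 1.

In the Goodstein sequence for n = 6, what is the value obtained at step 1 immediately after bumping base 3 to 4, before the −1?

i=0: 6 = 2^2 + 2 (b=2); 2→3: 3^3 + 3 = 30; 30−1 = 29
i=1: 29 = 3^3 + 2 (b=3); 3→4: 4^4 + 2 = 258; 258−1 = 257

258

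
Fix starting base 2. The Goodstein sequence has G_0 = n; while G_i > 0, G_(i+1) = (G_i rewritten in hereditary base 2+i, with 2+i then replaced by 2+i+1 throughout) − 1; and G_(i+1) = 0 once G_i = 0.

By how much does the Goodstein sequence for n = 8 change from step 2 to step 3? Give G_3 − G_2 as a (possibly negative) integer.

5757

G_0=8  [base 2] 2^(2 + 1)  →[2↦3]→  3^(3 + 1) = 81  −1 ⇒ G_1=80
G_1=80  [base 3] 2·3^3 + 2·3^2 + 2·3 + 2  →[3↦4]→  2·4^4 + 2·4^2 + 2·4 + 2 = 554  −1 ⇒ G_2=553
G_2=553  [base 4] 2·4^4 + 2·4^2 + 2·4 + 1  →[4↦5]→  2·5^5 + 2·5^2 + 2·5 + 1 = 6311  −1 ⇒ G_3=6310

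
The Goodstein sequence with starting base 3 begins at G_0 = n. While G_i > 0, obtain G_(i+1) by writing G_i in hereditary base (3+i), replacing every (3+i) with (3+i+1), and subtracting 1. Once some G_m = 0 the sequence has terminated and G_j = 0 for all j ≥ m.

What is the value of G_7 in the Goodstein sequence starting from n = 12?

75

(0) 12|_3 = 3^2 + 3 ↦ 4^2 + 4|_4 = 20 ⇒ 19
(1) 19|_4 = 4^2 + 3 ↦ 5^2 + 3|_5 = 28 ⇒ 27
(2) 27|_5 = 5^2 + 2 ↦ 6^2 + 2|_6 = 38 ⇒ 37
(3) 37|_6 = 6^2 + 1 ↦ 7^2 + 1|_7 = 50 ⇒ 49
(4) 49|_7 = 7^2 ↦ 8^2|_8 = 64 ⇒ 63
(5) 63|_8 = 7·8 + 7 ↦ 7·9 + 7|_9 = 70 ⇒ 69
(6) 69|_9 = 7·9 + 6 ↦ 7·10 + 6|_10 = 76 ⇒ 75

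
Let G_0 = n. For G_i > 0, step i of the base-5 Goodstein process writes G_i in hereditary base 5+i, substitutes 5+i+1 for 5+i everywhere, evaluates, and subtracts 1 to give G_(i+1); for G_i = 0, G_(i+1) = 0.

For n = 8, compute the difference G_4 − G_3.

0

i=0: 8 = 5 + 3 (b=5); 5→6: 6 + 3 = 9; 9−1 = 8
i=1: 8 = 6 + 2 (b=6); 6→7: 7 + 2 = 9; 9−1 = 8
i=2: 8 = 7 + 1 (b=7); 7→8: 8 + 1 = 9; 9−1 = 8
i=3: 8 = 8 (b=8); 8→9: 9 = 9; 9−1 = 8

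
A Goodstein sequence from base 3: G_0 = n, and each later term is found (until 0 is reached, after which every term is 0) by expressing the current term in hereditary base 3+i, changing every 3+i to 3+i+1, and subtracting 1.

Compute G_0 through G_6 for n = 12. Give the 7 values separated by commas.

12, 19, 27, 37, 49, 63, 69

i=0: 12 = 3^2 + 3 (b=3); 3→4: 4^2 + 4 = 20; 20−1 = 19
i=1: 19 = 4^2 + 3 (b=4); 4→5: 5^2 + 3 = 28; 28−1 = 27
i=2: 27 = 5^2 + 2 (b=5); 5→6: 6^2 + 2 = 38; 38−1 = 37
i=3: 37 = 6^2 + 1 (b=6); 6→7: 7^2 + 1 = 50; 50−1 = 49
i=4: 49 = 7^2 (b=7); 7→8: 8^2 = 64; 64−1 = 63
i=5: 63 = 7·8 + 7 (b=8); 8→9: 7·9 + 7 = 70; 70−1 = 69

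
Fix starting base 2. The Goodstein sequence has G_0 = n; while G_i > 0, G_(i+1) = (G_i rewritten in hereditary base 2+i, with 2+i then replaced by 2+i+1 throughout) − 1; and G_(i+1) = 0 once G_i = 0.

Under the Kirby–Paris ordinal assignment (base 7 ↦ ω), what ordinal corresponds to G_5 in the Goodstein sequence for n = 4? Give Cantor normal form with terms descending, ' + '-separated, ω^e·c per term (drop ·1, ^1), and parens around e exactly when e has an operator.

ω^2·2 + ω + 4

(0) 4|_2 = 2^2 ↦ 3^3|_3 = 27 ⇒ 26
(1) 26|_3 = 2·3^2 + 2·3 + 2 ↦ 2·4^2 + 2·4 + 2|_4 = 42 ⇒ 41
(2) 41|_4 = 2·4^2 + 2·4 + 1 ↦ 2·5^2 + 2·5 + 1|_5 = 61 ⇒ 60
(3) 60|_5 = 2·5^2 + 2·5 ↦ 2·6^2 + 2·6|_6 = 84 ⇒ 83
(4) 83|_6 = 2·6^2 + 6 + 5 ↦ 2·7^2 + 7 + 5|_7 = 110 ⇒ 109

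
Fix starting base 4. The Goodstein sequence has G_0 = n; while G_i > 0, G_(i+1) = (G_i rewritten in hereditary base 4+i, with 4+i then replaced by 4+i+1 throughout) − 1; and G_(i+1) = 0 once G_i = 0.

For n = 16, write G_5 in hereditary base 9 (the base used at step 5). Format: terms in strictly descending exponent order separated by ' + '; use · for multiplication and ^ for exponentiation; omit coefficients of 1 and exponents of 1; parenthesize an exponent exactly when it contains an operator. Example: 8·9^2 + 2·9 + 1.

4·9

(0) 16|_4 = 4^2 ↦ 5^2|_5 = 25 ⇒ 24
(1) 24|_5 = 4·5 + 4 ↦ 4·6 + 4|_6 = 28 ⇒ 27
(2) 27|_6 = 4·6 + 3 ↦ 4·7 + 3|_7 = 31 ⇒ 30
(3) 30|_7 = 4·7 + 2 ↦ 4·8 + 2|_8 = 34 ⇒ 33
(4) 33|_8 = 4·8 + 1 ↦ 4·9 + 1|_9 = 37 ⇒ 36
(5) 36|_9 = 4·9 ↦ 4·10|_10 = 40 ⇒ 39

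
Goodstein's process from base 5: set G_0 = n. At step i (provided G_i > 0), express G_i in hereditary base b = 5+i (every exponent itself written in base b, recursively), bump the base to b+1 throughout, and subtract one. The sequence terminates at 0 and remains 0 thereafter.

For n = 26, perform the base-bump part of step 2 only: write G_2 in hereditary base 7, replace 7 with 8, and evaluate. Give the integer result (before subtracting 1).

54

[0] 26 ≡ 5^2 + 1 (base 5). Lift 6: 37. −1: 36.
[1] 36 ≡ 6^2 (base 6). Lift 7: 49. −1: 48.
[2] 48 ≡ 6·7 + 6 (base 7). Lift 8: 54. −1: 53.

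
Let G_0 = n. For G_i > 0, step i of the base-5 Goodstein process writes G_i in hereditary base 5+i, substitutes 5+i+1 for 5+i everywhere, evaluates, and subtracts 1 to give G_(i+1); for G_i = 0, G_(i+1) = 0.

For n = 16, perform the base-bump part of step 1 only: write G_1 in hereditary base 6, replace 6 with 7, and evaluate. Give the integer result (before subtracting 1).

[0] 16 ≡ 3·5 + 1 (base 5). Lift 6: 19. −1: 18.
[1] 18 ≡ 3·6 (base 6). Lift 7: 21. −1: 20.

21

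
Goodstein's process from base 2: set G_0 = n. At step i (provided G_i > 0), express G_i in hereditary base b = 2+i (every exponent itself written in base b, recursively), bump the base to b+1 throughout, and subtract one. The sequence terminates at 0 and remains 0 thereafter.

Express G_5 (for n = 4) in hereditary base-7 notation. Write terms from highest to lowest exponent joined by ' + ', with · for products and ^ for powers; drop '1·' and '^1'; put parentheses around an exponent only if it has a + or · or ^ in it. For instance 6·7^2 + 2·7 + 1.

2·7^2 + 7 + 4

base 2: 4 = 2^2; at 3: 3^3 = 27; next = 26
base 3: 26 = 2·3^2 + 2·3 + 2; at 4: 2·4^2 + 2·4 + 2 = 42; next = 41
base 4: 41 = 2·4^2 + 2·4 + 1; at 5: 2·5^2 + 2·5 + 1 = 61; next = 60
base 5: 60 = 2·5^2 + 2·5; at 6: 2·6^2 + 2·6 = 84; next = 83
base 6: 83 = 2·6^2 + 6 + 5; at 7: 2·7^2 + 7 + 5 = 110; next = 109
base 7: 109 = 2·7^2 + 7 + 4; at 8: 2·8^2 + 8 + 4 = 140; next = 139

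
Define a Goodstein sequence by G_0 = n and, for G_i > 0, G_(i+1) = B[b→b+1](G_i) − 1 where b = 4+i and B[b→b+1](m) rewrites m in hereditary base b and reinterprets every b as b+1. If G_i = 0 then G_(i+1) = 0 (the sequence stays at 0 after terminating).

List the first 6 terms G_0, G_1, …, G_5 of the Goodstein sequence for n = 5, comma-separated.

5, 5, 5, 4, 3, 2

5 —HB4→ 4 + 1 —bump→ 5 + 1 = 6 —(−1)→ 5
5 —HB5→ 5 —bump→ 6 = 6 —(−1)→ 5
5 —HB6→ 5 —bump→ 5 = 5 —(−1)→ 4
4 —HB7→ 4 —bump→ 4 = 4 —(−1)→ 3
3 —HB8→ 3 —bump→ 3 = 3 —(−1)→ 2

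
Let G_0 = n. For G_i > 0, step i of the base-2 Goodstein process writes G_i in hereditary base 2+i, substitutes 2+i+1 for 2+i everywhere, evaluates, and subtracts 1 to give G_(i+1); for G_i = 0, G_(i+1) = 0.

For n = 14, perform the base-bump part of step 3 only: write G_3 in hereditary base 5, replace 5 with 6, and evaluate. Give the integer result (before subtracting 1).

[0] 14 ≡ 2^(2 + 1) + 2^2 + 2 (base 2). Lift 3: 111. −1: 110.
[1] 110 ≡ 3^(3 + 1) + 3^3 + 2 (base 3). Lift 4: 1282. −1: 1281.
[2] 1281 ≡ 4^(4 + 1) + 4^4 + 1 (base 4). Lift 5: 18751. −1: 18750.
[3] 18750 ≡ 5^(5 + 1) + 5^5 (base 5). Lift 6: 326592. −1: 326591.

326592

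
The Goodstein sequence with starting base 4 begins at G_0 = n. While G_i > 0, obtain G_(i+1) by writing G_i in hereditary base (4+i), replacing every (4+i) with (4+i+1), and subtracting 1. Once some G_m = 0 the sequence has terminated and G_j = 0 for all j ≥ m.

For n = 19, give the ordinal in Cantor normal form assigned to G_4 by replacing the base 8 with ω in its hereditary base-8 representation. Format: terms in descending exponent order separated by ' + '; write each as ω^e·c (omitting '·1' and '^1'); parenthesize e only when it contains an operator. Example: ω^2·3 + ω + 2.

ω·7 + 7

(0) 19|_4 = 4^2 + 3 ↦ 5^2 + 3|_5 = 28 ⇒ 27
(1) 27|_5 = 5^2 + 2 ↦ 6^2 + 2|_6 = 38 ⇒ 37
(2) 37|_6 = 6^2 + 1 ↦ 7^2 + 1|_7 = 50 ⇒ 49
(3) 49|_7 = 7^2 ↦ 8^2|_8 = 64 ⇒ 63
(4) 63|_8 = 7·8 + 7 ↦ 7·9 + 7|_9 = 70 ⇒ 69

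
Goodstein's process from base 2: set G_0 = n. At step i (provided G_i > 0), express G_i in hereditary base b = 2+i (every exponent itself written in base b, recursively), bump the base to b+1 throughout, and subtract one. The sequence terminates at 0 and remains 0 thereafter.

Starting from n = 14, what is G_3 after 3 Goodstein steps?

18750

i=0: 14 = 2^(2 + 1) + 2^2 + 2 (b=2); 2→3: 3^(3 + 1) + 3^3 + 3 = 111; 111−1 = 110
i=1: 110 = 3^(3 + 1) + 3^3 + 2 (b=3); 3→4: 4^(4 + 1) + 4^4 + 2 = 1282; 1282−1 = 1281
i=2: 1281 = 4^(4 + 1) + 4^4 + 1 (b=4); 4→5: 5^(5 + 1) + 5^5 + 1 = 18751; 18751−1 = 18750
i=3: 18750 = 5^(5 + 1) + 5^5 (b=5); 5→6: 6^(6 + 1) + 6^6 = 326592; 326592−1 = 326591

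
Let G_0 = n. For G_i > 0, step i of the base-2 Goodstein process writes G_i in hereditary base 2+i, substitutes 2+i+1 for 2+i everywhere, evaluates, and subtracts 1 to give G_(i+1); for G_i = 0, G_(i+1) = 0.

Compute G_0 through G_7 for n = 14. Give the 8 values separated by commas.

14, 110, 1281, 18750, 326591, 5862840, 134404971, 3487116548

base 2: 14 = 2^(2 + 1) + 2^2 + 2; at 3: 3^(3 + 1) + 3^3 + 3 = 111; next = 110
base 3: 110 = 3^(3 + 1) + 3^3 + 2; at 4: 4^(4 + 1) + 4^4 + 2 = 1282; next = 1281
base 4: 1281 = 4^(4 + 1) + 4^4 + 1; at 5: 5^(5 + 1) + 5^5 + 1 = 18751; next = 18750
base 5: 18750 = 5^(5 + 1) + 5^5; at 6: 6^(6 + 1) + 6^6 = 326592; next = 326591
base 6: 326591 = 6^(6 + 1) + 5·6^5 + 5·6^4 + 5·6^3 + 5·6^2 + 5·6 + 5; at 7: 7^(7 + 1) + 5·7^5 + 5·7^4 + 5·7^3 + 5·7^2 + 5·7 + 5 = 5862841; next = 5862840
base 7: 5862840 = 7^(7 + 1) + 5·7^5 + 5·7^4 + 5·7^3 + 5·7^2 + 5·7 + 4; at 8: 8^(8 + 1) + 5·8^5 + 5·8^4 + 5·8^3 + 5·8^2 + 5·8 + 4 = 134404972; next = 134404971
base 8: 134404971 = 8^(8 + 1) + 5·8^5 + 5·8^4 + 5·8^3 + 5·8^2 + 5·8 + 3; at 9: 9^(9 + 1) + 5·9^5 + 5·9^4 + 5·9^3 + 5·9^2 + 5·9 + 3 = 3487116549; next = 3487116548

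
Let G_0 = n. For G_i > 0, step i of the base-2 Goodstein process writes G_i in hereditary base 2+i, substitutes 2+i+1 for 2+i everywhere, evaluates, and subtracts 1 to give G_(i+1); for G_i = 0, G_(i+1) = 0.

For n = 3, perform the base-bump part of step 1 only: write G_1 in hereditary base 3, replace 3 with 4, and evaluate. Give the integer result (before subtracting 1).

i=0: 3 = 2 + 1 (b=2); 2→3: 3 + 1 = 4; 4−1 = 3
i=1: 3 = 3 (b=3); 3→4: 4 = 4; 4−1 = 3

4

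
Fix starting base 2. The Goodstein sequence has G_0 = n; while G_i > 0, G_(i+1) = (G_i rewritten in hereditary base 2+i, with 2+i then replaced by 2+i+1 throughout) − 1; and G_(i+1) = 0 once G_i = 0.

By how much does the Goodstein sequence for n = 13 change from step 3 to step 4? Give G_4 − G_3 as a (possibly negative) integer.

G_0 = 13. HB_2(13) = 2^(2 + 1) + 2^2 + 1. Bump = 109. G_1 = 108.
G_1 = 108. HB_3(108) = 3^(3 + 1) + 3^3. Bump = 1280. G_2 = 1279.
G_2 = 1279. HB_4(1279) = 4^(4 + 1) + 3·4^3 + 3·4^2 + 3·4 + 3. Bump = 16093. G_3 = 16092.
G_3 = 16092. HB_5(16092) = 5^(5 + 1) + 3·5^3 + 3·5^2 + 3·5 + 2. Bump = 280712. G_4 = 280711.

264619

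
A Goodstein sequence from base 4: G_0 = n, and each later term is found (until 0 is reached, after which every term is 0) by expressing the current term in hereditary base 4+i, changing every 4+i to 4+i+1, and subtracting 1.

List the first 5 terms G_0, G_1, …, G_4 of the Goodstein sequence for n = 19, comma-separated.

19, 27, 37, 49, 63

step 0: 19 = 4^2 + 3; sub 5 for 4: 5^2 + 3; = 28; G_1 = 28−1 = 27
step 1: 27 = 5^2 + 2; sub 6 for 5: 6^2 + 2; = 38; G_2 = 38−1 = 37
step 2: 37 = 6^2 + 1; sub 7 for 6: 7^2 + 1; = 50; G_3 = 50−1 = 49
step 3: 49 = 7^2; sub 8 for 7: 8^2; = 64; G_4 = 64−1 = 63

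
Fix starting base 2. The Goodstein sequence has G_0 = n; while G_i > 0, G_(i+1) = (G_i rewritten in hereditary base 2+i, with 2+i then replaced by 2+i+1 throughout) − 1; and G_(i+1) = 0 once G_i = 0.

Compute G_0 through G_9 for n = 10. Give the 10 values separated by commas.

[0] 10 ≡ 2^(2 + 1) + 2 (base 2). Lift 3: 84. −1: 83.
[1] 83 ≡ 3^(3 + 1) + 2 (base 3). Lift 4: 1026. −1: 1025.
[2] 1025 ≡ 4^(4 + 1) + 1 (base 4). Lift 5: 15626. −1: 15625.
[3] 15625 ≡ 5^(5 + 1) (base 5). Lift 6: 279936. −1: 279935.
[4] 279935 ≡ 5·6^6 + 5·6^5 + 5·6^4 + 5·6^3 + 5·6^2 + 5·6 + 5 (base 6). Lift 7: 4215755. −1: 4215754.
[5] 4215754 ≡ 5·7^7 + 5·7^5 + 5·7^4 + 5·7^3 + 5·7^2 + 5·7 + 4 (base 7). Lift 8: 84073324. −1: 84073323.
[6] 84073323 ≡ 5·8^8 + 5·8^5 + 5·8^4 + 5·8^3 + 5·8^2 + 5·8 + 3 (base 8). Lift 9: 1937434593. −1: 1937434592.
[7] 1937434592 ≡ 5·9^9 + 5·9^5 + 5·9^4 + 5·9^3 + 5·9^2 + 5·9 + 2 (base 9). Lift 10: 50000555552. −1: 50000555551.
[8] 50000555551 ≡ 5·10^10 + 5·10^5 + 5·10^4 + 5·10^3 + 5·10^2 + 5·10 + 1 (base 10). Lift 11: 1426559238831. −1: 1426559238830.

10, 83, 1025, 15625, 279935, 4215754, 84073323, 1937434592, 50000555551, 1426559238830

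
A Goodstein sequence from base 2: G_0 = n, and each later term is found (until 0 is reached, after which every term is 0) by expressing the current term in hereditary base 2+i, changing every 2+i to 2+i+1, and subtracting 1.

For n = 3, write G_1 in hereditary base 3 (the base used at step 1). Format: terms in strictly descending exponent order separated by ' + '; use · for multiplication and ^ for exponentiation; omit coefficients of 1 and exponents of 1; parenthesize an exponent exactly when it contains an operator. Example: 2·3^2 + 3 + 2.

(0) 3|_2 = 2 + 1 ↦ 3 + 1|_3 = 4 ⇒ 3
(1) 3|_3 = 3 ↦ 4|_4 = 4 ⇒ 3

3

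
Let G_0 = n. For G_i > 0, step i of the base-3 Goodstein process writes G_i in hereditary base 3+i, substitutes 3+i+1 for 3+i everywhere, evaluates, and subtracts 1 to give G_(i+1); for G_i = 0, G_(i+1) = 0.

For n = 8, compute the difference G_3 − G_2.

1

G_0=8  [base 3] 2·3 + 2  →[3↦4]→  2·4 + 2 = 10  −1 ⇒ G_1=9
G_1=9  [base 4] 2·4 + 1  →[4↦5]→  2·5 + 1 = 11  −1 ⇒ G_2=10
G_2=10  [base 5] 2·5  →[5↦6]→  2·6 = 12  −1 ⇒ G_3=11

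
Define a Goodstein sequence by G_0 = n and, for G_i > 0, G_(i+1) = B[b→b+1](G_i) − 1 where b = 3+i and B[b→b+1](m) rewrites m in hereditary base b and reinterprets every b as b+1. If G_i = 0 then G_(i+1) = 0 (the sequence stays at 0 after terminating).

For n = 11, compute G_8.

G_0 = 11. HB_3(11) = 3^2 + 2. Bump = 18. G_1 = 17.
G_1 = 17. HB_4(17) = 4^2 + 1. Bump = 26. G_2 = 25.
G_2 = 25. HB_5(25) = 5^2. Bump = 36. G_3 = 35.
G_3 = 35. HB_6(35) = 5·6 + 5. Bump = 40. G_4 = 39.
G_4 = 39. HB_7(39) = 5·7 + 4. Bump = 44. G_5 = 43.
G_5 = 43. HB_8(43) = 5·8 + 3. Bump = 48. G_6 = 47.
G_6 = 47. HB_9(47) = 5·9 + 2. Bump = 52. G_7 = 51.
G_7 = 51. HB_10(51) = 5·10 + 1. Bump = 56. G_8 = 55.
G_8 = 55. HB_11(55) = 5·11. Bump = 60. G_9 = 59.

55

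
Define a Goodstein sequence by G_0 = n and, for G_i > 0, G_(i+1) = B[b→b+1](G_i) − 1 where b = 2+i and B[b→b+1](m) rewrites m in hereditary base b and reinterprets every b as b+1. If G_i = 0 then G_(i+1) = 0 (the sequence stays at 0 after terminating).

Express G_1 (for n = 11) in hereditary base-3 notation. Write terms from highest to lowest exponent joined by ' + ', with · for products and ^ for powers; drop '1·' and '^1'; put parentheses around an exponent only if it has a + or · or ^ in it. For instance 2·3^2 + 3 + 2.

3^(3 + 1) + 3

(0) 11|_2 = 2^(2 + 1) + 2 + 1 ↦ 3^(3 + 1) + 3 + 1|_3 = 85 ⇒ 84
(1) 84|_3 = 3^(3 + 1) + 3 ↦ 4^(4 + 1) + 4|_4 = 1028 ⇒ 1027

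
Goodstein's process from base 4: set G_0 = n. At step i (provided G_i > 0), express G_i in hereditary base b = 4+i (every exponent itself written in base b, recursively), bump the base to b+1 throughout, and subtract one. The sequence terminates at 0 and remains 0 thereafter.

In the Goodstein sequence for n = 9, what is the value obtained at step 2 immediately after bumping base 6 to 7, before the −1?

12

G_0 = 9. HB_4(9) = 2·4 + 1. Bump = 11. G_1 = 10.
G_1 = 10. HB_5(10) = 2·5. Bump = 12. G_2 = 11.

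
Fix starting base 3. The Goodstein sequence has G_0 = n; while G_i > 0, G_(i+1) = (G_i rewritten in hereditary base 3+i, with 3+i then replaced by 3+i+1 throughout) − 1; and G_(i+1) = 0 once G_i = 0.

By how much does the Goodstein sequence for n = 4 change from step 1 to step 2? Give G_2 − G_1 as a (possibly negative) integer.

[0] 4 ≡ 3 + 1 (base 3). Lift 4: 5. −1: 4.
[1] 4 ≡ 4 (base 4). Lift 5: 5. −1: 4.

0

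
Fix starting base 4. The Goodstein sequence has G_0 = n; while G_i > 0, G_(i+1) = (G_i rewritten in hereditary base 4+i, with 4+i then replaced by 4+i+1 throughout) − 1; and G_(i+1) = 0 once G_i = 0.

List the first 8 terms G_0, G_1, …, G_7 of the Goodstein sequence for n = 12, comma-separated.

12, 14, 15, 16, 17, 18, 19, 19

[0] 12 ≡ 3·4 (base 4). Lift 5: 15. −1: 14.
[1] 14 ≡ 2·5 + 4 (base 5). Lift 6: 16. −1: 15.
[2] 15 ≡ 2·6 + 3 (base 6). Lift 7: 17. −1: 16.
[3] 16 ≡ 2·7 + 2 (base 7). Lift 8: 18. −1: 17.
[4] 17 ≡ 2·8 + 1 (base 8). Lift 9: 19. −1: 18.
[5] 18 ≡ 2·9 (base 9). Lift 10: 20. −1: 19.
[6] 19 ≡ 10 + 9 (base 10). Lift 11: 20. −1: 19.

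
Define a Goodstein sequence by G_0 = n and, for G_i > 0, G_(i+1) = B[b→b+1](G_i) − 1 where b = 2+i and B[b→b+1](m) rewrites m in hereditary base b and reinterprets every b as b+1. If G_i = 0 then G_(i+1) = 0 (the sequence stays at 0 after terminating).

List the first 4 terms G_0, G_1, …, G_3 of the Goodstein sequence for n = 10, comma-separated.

10, 83, 1025, 15625

base 2: 10 = 2^(2 + 1) + 2; at 3: 3^(3 + 1) + 3 = 84; next = 83
base 3: 83 = 3^(3 + 1) + 2; at 4: 4^(4 + 1) + 2 = 1026; next = 1025
base 4: 1025 = 4^(4 + 1) + 1; at 5: 5^(5 + 1) + 1 = 15626; next = 15625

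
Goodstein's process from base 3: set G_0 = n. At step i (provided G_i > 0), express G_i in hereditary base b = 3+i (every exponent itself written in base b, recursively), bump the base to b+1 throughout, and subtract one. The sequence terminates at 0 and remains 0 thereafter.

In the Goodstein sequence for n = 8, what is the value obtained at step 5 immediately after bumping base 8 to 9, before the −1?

[0] 8 ≡ 2·3 + 2 (base 3). Lift 4: 10. −1: 9.
[1] 9 ≡ 2·4 + 1 (base 4). Lift 5: 11. −1: 10.
[2] 10 ≡ 2·5 (base 5). Lift 6: 12. −1: 11.
[3] 11 ≡ 6 + 5 (base 6). Lift 7: 12. −1: 11.
[4] 11 ≡ 7 + 4 (base 7). Lift 8: 12. −1: 11.

12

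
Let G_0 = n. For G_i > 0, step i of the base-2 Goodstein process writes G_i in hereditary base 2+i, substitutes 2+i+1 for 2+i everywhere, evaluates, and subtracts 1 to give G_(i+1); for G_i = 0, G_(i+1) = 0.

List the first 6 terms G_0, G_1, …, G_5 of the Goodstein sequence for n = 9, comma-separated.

9, 81, 1023, 9842, 140743, 2471826

G_0 = 9. HB_2(9) = 2^(2 + 1) + 1. Bump = 82. G_1 = 81.
G_1 = 81. HB_3(81) = 3^(3 + 1). Bump = 1024. G_2 = 1023.
G_2 = 1023. HB_4(1023) = 3·4^4 + 3·4^3 + 3·4^2 + 3·4 + 3. Bump = 9843. G_3 = 9842.
G_3 = 9842. HB_5(9842) = 3·5^5 + 3·5^3 + 3·5^2 + 3·5 + 2. Bump = 140744. G_4 = 140743.
G_4 = 140743. HB_6(140743) = 3·6^6 + 3·6^3 + 3·6^2 + 3·6 + 1. Bump = 2471827. G_5 = 2471826.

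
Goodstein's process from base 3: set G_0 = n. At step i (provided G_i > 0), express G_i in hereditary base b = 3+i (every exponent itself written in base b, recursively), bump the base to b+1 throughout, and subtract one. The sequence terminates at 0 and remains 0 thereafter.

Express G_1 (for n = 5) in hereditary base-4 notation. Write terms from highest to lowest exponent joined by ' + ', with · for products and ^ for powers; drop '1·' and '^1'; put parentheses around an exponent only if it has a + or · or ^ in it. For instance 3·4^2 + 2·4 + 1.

4 + 1

i=0: 5 = 3 + 2 (b=3); 3→4: 4 + 2 = 6; 6−1 = 5
i=1: 5 = 4 + 1 (b=4); 4→5: 5 + 1 = 6; 6−1 = 5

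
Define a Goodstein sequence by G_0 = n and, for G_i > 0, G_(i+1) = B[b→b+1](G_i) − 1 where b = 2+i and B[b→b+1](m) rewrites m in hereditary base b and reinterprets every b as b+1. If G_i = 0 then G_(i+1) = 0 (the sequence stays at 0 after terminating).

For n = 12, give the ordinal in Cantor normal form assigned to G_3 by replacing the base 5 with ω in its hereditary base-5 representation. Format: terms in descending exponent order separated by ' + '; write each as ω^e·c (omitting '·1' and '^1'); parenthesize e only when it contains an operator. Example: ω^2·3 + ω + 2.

ω^(ω + 1) + ω^2·2 + ω·2

i=0: 12 = 2^(2 + 1) + 2^2 (b=2); 2→3: 3^(3 + 1) + 3^3 = 108; 108−1 = 107
i=1: 107 = 3^(3 + 1) + 2·3^2 + 2·3 + 2 (b=3); 3→4: 4^(4 + 1) + 2·4^2 + 2·4 + 2 = 1066; 1066−1 = 1065
i=2: 1065 = 4^(4 + 1) + 2·4^2 + 2·4 + 1 (b=4); 4→5: 5^(5 + 1) + 2·5^2 + 2·5 + 1 = 15686; 15686−1 = 15685
i=3: 15685 = 5^(5 + 1) + 2·5^2 + 2·5 (b=5); 5→6: 6^(6 + 1) + 2·6^2 + 2·6 = 280020; 280020−1 = 280019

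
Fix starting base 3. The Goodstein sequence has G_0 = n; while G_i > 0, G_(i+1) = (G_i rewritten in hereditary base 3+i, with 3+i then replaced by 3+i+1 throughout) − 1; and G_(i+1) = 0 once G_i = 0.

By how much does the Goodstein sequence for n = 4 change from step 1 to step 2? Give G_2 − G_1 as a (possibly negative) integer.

0

[0] 4 ≡ 3 + 1 (base 3). Lift 4: 5. −1: 4.
[1] 4 ≡ 4 (base 4). Lift 5: 5. −1: 4.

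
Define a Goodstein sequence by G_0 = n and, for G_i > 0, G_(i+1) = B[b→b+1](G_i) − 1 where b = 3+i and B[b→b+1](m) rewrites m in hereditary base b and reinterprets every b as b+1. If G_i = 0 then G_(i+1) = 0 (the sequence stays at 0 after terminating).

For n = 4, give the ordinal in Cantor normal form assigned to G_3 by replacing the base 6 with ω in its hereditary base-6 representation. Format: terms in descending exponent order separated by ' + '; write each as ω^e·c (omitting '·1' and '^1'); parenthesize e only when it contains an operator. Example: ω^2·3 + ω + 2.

3

G_0 = 4. HB_3(4) = 3 + 1. Bump = 5. G_1 = 4.
G_1 = 4. HB_4(4) = 4. Bump = 5. G_2 = 4.
G_2 = 4. HB_5(4) = 4. Bump = 4. G_3 = 3.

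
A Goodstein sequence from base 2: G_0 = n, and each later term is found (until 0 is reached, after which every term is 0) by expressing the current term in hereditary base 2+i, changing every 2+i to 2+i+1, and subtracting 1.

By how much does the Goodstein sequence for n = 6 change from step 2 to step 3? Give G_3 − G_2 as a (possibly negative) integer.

2868

step 0: 6 = 2^2 + 2; sub 3 for 2: 3^3 + 3; = 30; G_1 = 30−1 = 29
step 1: 29 = 3^3 + 2; sub 4 for 3: 4^4 + 2; = 258; G_2 = 258−1 = 257
step 2: 257 = 4^4 + 1; sub 5 for 4: 5^5 + 1; = 3126; G_3 = 3126−1 = 3125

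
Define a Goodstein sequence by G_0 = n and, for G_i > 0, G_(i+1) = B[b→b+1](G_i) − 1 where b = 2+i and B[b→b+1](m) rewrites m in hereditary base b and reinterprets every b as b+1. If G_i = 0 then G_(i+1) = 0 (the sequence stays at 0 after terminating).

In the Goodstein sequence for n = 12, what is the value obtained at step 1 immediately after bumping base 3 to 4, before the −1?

1066

base 2: 12 = 2^(2 + 1) + 2^2; at 3: 3^(3 + 1) + 3^3 = 108; next = 107
base 3: 107 = 3^(3 + 1) + 2·3^2 + 2·3 + 2; at 4: 4^(4 + 1) + 2·4^2 + 2·4 + 2 = 1066; next = 1065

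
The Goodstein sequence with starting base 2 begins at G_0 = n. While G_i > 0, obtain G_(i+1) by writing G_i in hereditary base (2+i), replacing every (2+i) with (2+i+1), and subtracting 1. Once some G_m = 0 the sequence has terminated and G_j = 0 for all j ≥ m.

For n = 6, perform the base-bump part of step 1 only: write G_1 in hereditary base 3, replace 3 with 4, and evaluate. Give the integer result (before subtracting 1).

258

(0) 6|_2 = 2^2 + 2 ↦ 3^3 + 3|_3 = 30 ⇒ 29
(1) 29|_3 = 3^3 + 2 ↦ 4^4 + 2|_4 = 258 ⇒ 257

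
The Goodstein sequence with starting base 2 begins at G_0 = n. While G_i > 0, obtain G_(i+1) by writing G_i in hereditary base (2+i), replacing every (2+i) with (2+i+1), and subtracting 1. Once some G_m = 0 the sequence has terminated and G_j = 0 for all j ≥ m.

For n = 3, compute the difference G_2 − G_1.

3 —HB2→ 2 + 1 —bump→ 3 + 1 = 4 —(−1)→ 3
3 —HB3→ 3 —bump→ 4 = 4 —(−1)→ 3

0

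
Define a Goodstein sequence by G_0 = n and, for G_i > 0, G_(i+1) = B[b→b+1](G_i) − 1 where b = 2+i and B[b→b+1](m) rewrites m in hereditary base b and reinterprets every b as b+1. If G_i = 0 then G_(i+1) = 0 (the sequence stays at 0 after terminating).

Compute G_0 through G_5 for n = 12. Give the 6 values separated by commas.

G_0 = 12. HB_2(12) = 2^(2 + 1) + 2^2. Bump = 108. G_1 = 107.
G_1 = 107. HB_3(107) = 3^(3 + 1) + 2·3^2 + 2·3 + 2. Bump = 1066. G_2 = 1065.
G_2 = 1065. HB_4(1065) = 4^(4 + 1) + 2·4^2 + 2·4 + 1. Bump = 15686. G_3 = 15685.
G_3 = 15685. HB_5(15685) = 5^(5 + 1) + 2·5^2 + 2·5. Bump = 280020. G_4 = 280019.
G_4 = 280019. HB_6(280019) = 6^(6 + 1) + 2·6^2 + 6 + 5. Bump = 5764911. G_5 = 5764910.

12, 107, 1065, 15685, 280019, 5764910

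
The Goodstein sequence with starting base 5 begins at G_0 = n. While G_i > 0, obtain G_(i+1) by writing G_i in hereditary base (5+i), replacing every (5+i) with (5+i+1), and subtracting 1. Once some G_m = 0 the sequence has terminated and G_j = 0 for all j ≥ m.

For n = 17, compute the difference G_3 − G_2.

G_0=17  [base 5] 3·5 + 2  →[5↦6]→  3·6 + 2 = 20  −1 ⇒ G_1=19
G_1=19  [base 6] 3·6 + 1  →[6↦7]→  3·7 + 1 = 22  −1 ⇒ G_2=21
G_2=21  [base 7] 3·7  →[7↦8]→  3·8 = 24  −1 ⇒ G_3=23

2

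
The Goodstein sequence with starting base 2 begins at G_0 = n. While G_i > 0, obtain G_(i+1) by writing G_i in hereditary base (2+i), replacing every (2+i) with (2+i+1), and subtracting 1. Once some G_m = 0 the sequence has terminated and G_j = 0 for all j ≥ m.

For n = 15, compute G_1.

111

step 0: 15 = 2^(2 + 1) + 2^2 + 2 + 1; sub 3 for 2: 3^(3 + 1) + 3^3 + 3 + 1; = 112; G_1 = 112−1 = 111
step 1: 111 = 3^(3 + 1) + 3^3 + 3; sub 4 for 3: 4^(4 + 1) + 4^4 + 4; = 1284; G_2 = 1284−1 = 1283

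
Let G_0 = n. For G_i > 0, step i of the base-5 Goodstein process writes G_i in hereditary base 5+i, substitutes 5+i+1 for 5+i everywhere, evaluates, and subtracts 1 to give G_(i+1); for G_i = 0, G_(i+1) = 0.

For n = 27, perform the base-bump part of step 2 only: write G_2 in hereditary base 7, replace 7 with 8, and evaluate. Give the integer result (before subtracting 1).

64

[0] 27 ≡ 5^2 + 2 (base 5). Lift 6: 38. −1: 37.
[1] 37 ≡ 6^2 + 1 (base 6). Lift 7: 50. −1: 49.
[2] 49 ≡ 7^2 (base 7). Lift 8: 64. −1: 63.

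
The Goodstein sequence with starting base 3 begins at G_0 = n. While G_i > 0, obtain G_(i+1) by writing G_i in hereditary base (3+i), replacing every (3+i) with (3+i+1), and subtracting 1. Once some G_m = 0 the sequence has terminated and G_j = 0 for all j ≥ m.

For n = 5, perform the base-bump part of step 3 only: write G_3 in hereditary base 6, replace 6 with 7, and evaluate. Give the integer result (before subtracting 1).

5 —HB3→ 3 + 2 —bump→ 4 + 2 = 6 —(−1)→ 5
5 —HB4→ 4 + 1 —bump→ 5 + 1 = 6 —(−1)→ 5
5 —HB5→ 5 —bump→ 6 = 6 —(−1)→ 5
5 —HB6→ 5 —bump→ 5 = 5 —(−1)→ 4

5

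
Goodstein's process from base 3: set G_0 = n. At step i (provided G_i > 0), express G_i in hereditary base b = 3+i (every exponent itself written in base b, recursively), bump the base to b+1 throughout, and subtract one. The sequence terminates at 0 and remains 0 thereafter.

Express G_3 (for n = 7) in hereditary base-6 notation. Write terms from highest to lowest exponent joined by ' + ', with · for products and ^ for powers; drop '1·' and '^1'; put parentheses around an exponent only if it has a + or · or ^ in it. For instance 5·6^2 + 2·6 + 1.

6 + 3

G_0=7  [base 3] 2·3 + 1  →[3↦4]→  2·4 + 1 = 9  −1 ⇒ G_1=8
G_1=8  [base 4] 2·4  →[4↦5]→  2·5 = 10  −1 ⇒ G_2=9
G_2=9  [base 5] 5 + 4  →[5↦6]→  6 + 4 = 10  −1 ⇒ G_3=9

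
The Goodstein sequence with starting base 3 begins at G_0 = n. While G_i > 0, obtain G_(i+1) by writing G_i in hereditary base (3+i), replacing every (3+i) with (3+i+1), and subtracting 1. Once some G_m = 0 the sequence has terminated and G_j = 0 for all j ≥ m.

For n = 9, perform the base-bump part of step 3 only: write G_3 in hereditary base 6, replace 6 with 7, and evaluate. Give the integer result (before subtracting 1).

G_0 = 9. HB_3(9) = 3^2. Bump = 16. G_1 = 15.
G_1 = 15. HB_4(15) = 3·4 + 3. Bump = 18. G_2 = 17.
G_2 = 17. HB_5(17) = 3·5 + 2. Bump = 20. G_3 = 19.
G_3 = 19. HB_6(19) = 3·6 + 1. Bump = 22. G_4 = 21.

22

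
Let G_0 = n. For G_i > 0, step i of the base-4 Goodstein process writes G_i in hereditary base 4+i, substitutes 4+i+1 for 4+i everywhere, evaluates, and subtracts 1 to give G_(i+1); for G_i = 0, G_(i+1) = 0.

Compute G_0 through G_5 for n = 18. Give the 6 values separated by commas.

18, 26, 36, 48, 53, 58

(0) 18|_4 = 4^2 + 2 ↦ 5^2 + 2|_5 = 27 ⇒ 26
(1) 26|_5 = 5^2 + 1 ↦ 6^2 + 1|_6 = 37 ⇒ 36
(2) 36|_6 = 6^2 ↦ 7^2|_7 = 49 ⇒ 48
(3) 48|_7 = 6·7 + 6 ↦ 6·8 + 6|_8 = 54 ⇒ 53
(4) 53|_8 = 6·8 + 5 ↦ 6·9 + 5|_9 = 59 ⇒ 58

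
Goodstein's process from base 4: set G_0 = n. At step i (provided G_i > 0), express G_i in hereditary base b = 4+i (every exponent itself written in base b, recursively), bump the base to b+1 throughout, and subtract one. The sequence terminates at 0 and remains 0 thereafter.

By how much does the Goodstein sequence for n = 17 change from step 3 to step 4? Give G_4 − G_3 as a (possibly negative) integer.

4

G_0=17  [base 4] 4^2 + 1  →[4↦5]→  5^2 + 1 = 26  −1 ⇒ G_1=25
G_1=25  [base 5] 5^2  →[5↦6]→  6^2 = 36  −1 ⇒ G_2=35
G_2=35  [base 6] 5·6 + 5  →[6↦7]→  5·7 + 5 = 40  −1 ⇒ G_3=39
G_3=39  [base 7] 5·7 + 4  →[7↦8]→  5·8 + 4 = 44  −1 ⇒ G_4=43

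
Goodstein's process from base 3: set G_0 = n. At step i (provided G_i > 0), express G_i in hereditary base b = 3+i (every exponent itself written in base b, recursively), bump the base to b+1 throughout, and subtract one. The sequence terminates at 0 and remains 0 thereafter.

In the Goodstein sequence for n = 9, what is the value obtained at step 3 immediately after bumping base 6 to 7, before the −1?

22

step 0: 9 = 3^2; sub 4 for 3: 4^2; = 16; G_1 = 16−1 = 15
step 1: 15 = 3·4 + 3; sub 5 for 4: 3·5 + 3; = 18; G_2 = 18−1 = 17
step 2: 17 = 3·5 + 2; sub 6 for 5: 3·6 + 2; = 20; G_3 = 20−1 = 19
step 3: 19 = 3·6 + 1; sub 7 for 6: 3·7 + 1; = 22; G_4 = 22−1 = 21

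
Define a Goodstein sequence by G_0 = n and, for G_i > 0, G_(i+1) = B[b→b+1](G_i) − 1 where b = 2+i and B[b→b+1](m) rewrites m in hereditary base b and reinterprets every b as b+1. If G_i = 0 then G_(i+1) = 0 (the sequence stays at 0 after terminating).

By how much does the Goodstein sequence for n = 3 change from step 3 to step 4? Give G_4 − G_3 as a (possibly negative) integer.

-1

base 2: 3 = 2 + 1; at 3: 3 + 1 = 4; next = 3
base 3: 3 = 3; at 4: 4 = 4; next = 3
base 4: 3 = 3; at 5: 3 = 3; next = 2
base 5: 2 = 2; at 6: 2 = 2; next = 1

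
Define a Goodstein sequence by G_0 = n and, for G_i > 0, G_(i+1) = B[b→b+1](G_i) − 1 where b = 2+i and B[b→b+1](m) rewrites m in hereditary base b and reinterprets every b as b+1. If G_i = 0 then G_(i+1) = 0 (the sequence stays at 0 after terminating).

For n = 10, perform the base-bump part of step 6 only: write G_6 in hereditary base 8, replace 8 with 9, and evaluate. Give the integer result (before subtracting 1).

1937434593

10 —HB2→ 2^(2 + 1) + 2 —bump→ 3^(3 + 1) + 3 = 84 —(−1)→ 83
83 —HB3→ 3^(3 + 1) + 2 —bump→ 4^(4 + 1) + 2 = 1026 —(−1)→ 1025
1025 —HB4→ 4^(4 + 1) + 1 —bump→ 5^(5 + 1) + 1 = 15626 —(−1)→ 15625
15625 —HB5→ 5^(5 + 1) —bump→ 6^(6 + 1) = 279936 —(−1)→ 279935
279935 —HB6→ 5·6^6 + 5·6^5 + 5·6^4 + 5·6^3 + 5·6^2 + 5·6 + 5 —bump→ 5·7^7 + 5·7^5 + 5·7^4 + 5·7^3 + 5·7^2 + 5·7 + 5 = 4215755 —(−1)→ 4215754
4215754 —HB7→ 5·7^7 + 5·7^5 + 5·7^4 + 5·7^3 + 5·7^2 + 5·7 + 4 —bump→ 5·8^8 + 5·8^5 + 5·8^4 + 5·8^3 + 5·8^2 + 5·8 + 4 = 84073324 —(−1)→ 84073323
84073323 —HB8→ 5·8^8 + 5·8^5 + 5·8^4 + 5·8^3 + 5·8^2 + 5·8 + 3 —bump→ 5·9^9 + 5·9^5 + 5·9^4 + 5·9^3 + 5·9^2 + 5·9 + 3 = 1937434593 —(−1)→ 1937434592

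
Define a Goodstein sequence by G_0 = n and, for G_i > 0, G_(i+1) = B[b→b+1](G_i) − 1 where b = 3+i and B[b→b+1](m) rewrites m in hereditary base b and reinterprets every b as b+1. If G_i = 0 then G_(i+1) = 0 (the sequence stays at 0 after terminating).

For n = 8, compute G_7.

11

[0] 8 ≡ 2·3 + 2 (base 3). Lift 4: 10. −1: 9.
[1] 9 ≡ 2·4 + 1 (base 4). Lift 5: 11. −1: 10.
[2] 10 ≡ 2·5 (base 5). Lift 6: 12. −1: 11.
[3] 11 ≡ 6 + 5 (base 6). Lift 7: 12. −1: 11.
[4] 11 ≡ 7 + 4 (base 7). Lift 8: 12. −1: 11.
[5] 11 ≡ 8 + 3 (base 8). Lift 9: 12. −1: 11.
[6] 11 ≡ 9 + 2 (base 9). Lift 10: 12. −1: 11.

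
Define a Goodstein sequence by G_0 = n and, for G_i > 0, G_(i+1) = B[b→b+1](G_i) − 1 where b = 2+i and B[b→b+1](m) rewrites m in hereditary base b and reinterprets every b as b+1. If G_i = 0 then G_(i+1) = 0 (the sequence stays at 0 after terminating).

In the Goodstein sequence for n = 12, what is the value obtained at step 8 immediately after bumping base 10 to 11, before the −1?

[0] 12 ≡ 2^(2 + 1) + 2^2 (base 2). Lift 3: 108. −1: 107.
[1] 107 ≡ 3^(3 + 1) + 2·3^2 + 2·3 + 2 (base 3). Lift 4: 1066. −1: 1065.
[2] 1065 ≡ 4^(4 + 1) + 2·4^2 + 2·4 + 1 (base 4). Lift 5: 15686. −1: 15685.
[3] 15685 ≡ 5^(5 + 1) + 2·5^2 + 2·5 (base 5). Lift 6: 280020. −1: 280019.
[4] 280019 ≡ 6^(6 + 1) + 2·6^2 + 6 + 5 (base 6). Lift 7: 5764911. −1: 5764910.
[5] 5764910 ≡ 7^(7 + 1) + 2·7^2 + 7 + 4 (base 7). Lift 8: 134217868. −1: 134217867.
[6] 134217867 ≡ 8^(8 + 1) + 2·8^2 + 8 + 3 (base 8). Lift 9: 3486784575. −1: 3486784574.
[7] 3486784574 ≡ 9^(9 + 1) + 2·9^2 + 9 + 2 (base 9). Lift 10: 100000000212. −1: 100000000211.
[8] 100000000211 ≡ 10^(10 + 1) + 2·10^2 + 10 + 1 (base 10). Lift 11: 3138428376975. −1: 3138428376974.

3138428376975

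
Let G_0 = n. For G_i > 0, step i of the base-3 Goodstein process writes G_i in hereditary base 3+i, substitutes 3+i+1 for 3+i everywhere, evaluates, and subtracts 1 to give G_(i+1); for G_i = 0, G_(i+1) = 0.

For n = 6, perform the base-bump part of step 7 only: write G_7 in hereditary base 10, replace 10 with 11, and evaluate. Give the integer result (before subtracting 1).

(0) 6|_3 = 2·3 ↦ 2·4|_4 = 8 ⇒ 7
(1) 7|_4 = 4 + 3 ↦ 5 + 3|_5 = 8 ⇒ 7
(2) 7|_5 = 5 + 2 ↦ 6 + 2|_6 = 8 ⇒ 7
(3) 7|_6 = 6 + 1 ↦ 7 + 1|_7 = 8 ⇒ 7
(4) 7|_7 = 7 ↦ 8|_8 = 8 ⇒ 7
(5) 7|_8 = 7 ↦ 7|_9 = 7 ⇒ 6
(6) 6|_9 = 6 ↦ 6|_10 = 6 ⇒ 5
(7) 5|_10 = 5 ↦ 5|_11 = 5 ⇒ 4

5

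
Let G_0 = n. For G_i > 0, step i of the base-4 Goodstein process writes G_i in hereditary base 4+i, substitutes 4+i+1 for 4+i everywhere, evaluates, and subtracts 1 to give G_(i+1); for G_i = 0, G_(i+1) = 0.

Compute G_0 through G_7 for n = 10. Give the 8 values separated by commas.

10, 11, 12, 13, 13, 13, 13, 13

[0] 10 ≡ 2·4 + 2 (base 4). Lift 5: 12. −1: 11.
[1] 11 ≡ 2·5 + 1 (base 5). Lift 6: 13. −1: 12.
[2] 12 ≡ 2·6 (base 6). Lift 7: 14. −1: 13.
[3] 13 ≡ 7 + 6 (base 7). Lift 8: 14. −1: 13.
[4] 13 ≡ 8 + 5 (base 8). Lift 9: 14. −1: 13.
[5] 13 ≡ 9 + 4 (base 9). Lift 10: 14. −1: 13.
[6] 13 ≡ 10 + 3 (base 10). Lift 11: 14. −1: 13.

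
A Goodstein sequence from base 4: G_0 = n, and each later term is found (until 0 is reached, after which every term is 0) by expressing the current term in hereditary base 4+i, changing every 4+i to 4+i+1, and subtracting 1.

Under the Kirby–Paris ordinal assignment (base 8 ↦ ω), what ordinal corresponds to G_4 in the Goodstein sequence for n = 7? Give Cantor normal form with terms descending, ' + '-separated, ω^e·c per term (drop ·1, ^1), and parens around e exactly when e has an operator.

7

(0) 7|_4 = 4 + 3 ↦ 5 + 3|_5 = 8 ⇒ 7
(1) 7|_5 = 5 + 2 ↦ 6 + 2|_6 = 8 ⇒ 7
(2) 7|_6 = 6 + 1 ↦ 7 + 1|_7 = 8 ⇒ 7
(3) 7|_7 = 7 ↦ 8|_8 = 8 ⇒ 7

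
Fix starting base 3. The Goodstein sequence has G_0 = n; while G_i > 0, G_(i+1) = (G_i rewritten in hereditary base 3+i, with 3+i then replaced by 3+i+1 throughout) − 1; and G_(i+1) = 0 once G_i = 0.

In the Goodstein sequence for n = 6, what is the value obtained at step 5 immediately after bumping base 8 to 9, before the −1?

G_0 = 6. HB_3(6) = 2·3. Bump = 8. G_1 = 7.
G_1 = 7. HB_4(7) = 4 + 3. Bump = 8. G_2 = 7.
G_2 = 7. HB_5(7) = 5 + 2. Bump = 8. G_3 = 7.
G_3 = 7. HB_6(7) = 6 + 1. Bump = 8. G_4 = 7.
G_4 = 7. HB_7(7) = 7. Bump = 8. G_5 = 7.

7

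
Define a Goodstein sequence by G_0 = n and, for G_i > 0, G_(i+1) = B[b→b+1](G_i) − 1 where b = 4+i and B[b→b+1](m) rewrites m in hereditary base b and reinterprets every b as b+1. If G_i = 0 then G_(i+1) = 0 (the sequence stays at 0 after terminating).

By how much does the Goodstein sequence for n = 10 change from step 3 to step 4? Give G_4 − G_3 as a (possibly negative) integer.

0

G_0 = 10. HB_4(10) = 2·4 + 2. Bump = 12. G_1 = 11.
G_1 = 11. HB_5(11) = 2·5 + 1. Bump = 13. G_2 = 12.
G_2 = 12. HB_6(12) = 2·6. Bump = 14. G_3 = 13.
G_3 = 13. HB_7(13) = 7 + 6. Bump = 14. G_4 = 13.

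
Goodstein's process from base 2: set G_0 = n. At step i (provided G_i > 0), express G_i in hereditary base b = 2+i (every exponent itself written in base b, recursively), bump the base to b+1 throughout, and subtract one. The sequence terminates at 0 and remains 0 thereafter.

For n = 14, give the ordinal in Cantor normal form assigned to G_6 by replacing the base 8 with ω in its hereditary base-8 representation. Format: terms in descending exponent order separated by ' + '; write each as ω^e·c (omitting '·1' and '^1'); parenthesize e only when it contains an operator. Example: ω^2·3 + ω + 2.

ω^(ω + 1) + ω^5·5 + ω^4·5 + ω^3·5 + ω^2·5 + ω·5 + 3

G_0 = 14. HB_2(14) = 2^(2 + 1) + 2^2 + 2. Bump = 111. G_1 = 110.
G_1 = 110. HB_3(110) = 3^(3 + 1) + 3^3 + 2. Bump = 1282. G_2 = 1281.
G_2 = 1281. HB_4(1281) = 4^(4 + 1) + 4^4 + 1. Bump = 18751. G_3 = 18750.
G_3 = 18750. HB_5(18750) = 5^(5 + 1) + 5^5. Bump = 326592. G_4 = 326591.
G_4 = 326591. HB_6(326591) = 6^(6 + 1) + 5·6^5 + 5·6^4 + 5·6^3 + 5·6^2 + 5·6 + 5. Bump = 5862841. G_5 = 5862840.
G_5 = 5862840. HB_7(5862840) = 7^(7 + 1) + 5·7^5 + 5·7^4 + 5·7^3 + 5·7^2 + 5·7 + 4. Bump = 134404972. G_6 = 134404971.
G_6 = 134404971. HB_8(134404971) = 8^(8 + 1) + 5·8^5 + 5·8^4 + 5·8^3 + 5·8^2 + 5·8 + 3. Bump = 3487116549. G_7 = 3487116548.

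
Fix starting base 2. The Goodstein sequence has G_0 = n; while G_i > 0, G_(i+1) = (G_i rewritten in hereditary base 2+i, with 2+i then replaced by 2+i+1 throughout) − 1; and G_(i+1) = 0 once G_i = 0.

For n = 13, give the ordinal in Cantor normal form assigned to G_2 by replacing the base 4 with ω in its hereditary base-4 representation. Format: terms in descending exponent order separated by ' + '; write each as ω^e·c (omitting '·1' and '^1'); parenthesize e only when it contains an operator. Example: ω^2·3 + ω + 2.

ω^(ω + 1) + ω^3·3 + ω^2·3 + ω·3 + 3

step 0: 13 = 2^(2 + 1) + 2^2 + 1; sub 3 for 2: 3^(3 + 1) + 3^3 + 1; = 109; G_1 = 109−1 = 108
step 1: 108 = 3^(3 + 1) + 3^3; sub 4 for 3: 4^(4 + 1) + 4^4; = 1280; G_2 = 1280−1 = 1279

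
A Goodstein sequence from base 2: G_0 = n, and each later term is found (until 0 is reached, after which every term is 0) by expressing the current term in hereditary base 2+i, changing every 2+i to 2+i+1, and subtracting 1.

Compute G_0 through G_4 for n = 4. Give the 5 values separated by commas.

base 2: 4 = 2^2; at 3: 3^3 = 27; next = 26
base 3: 26 = 2·3^2 + 2·3 + 2; at 4: 2·4^2 + 2·4 + 2 = 42; next = 41
base 4: 41 = 2·4^2 + 2·4 + 1; at 5: 2·5^2 + 2·5 + 1 = 61; next = 60
base 5: 60 = 2·5^2 + 2·5; at 6: 2·6^2 + 2·6 = 84; next = 83

4, 26, 41, 60, 83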